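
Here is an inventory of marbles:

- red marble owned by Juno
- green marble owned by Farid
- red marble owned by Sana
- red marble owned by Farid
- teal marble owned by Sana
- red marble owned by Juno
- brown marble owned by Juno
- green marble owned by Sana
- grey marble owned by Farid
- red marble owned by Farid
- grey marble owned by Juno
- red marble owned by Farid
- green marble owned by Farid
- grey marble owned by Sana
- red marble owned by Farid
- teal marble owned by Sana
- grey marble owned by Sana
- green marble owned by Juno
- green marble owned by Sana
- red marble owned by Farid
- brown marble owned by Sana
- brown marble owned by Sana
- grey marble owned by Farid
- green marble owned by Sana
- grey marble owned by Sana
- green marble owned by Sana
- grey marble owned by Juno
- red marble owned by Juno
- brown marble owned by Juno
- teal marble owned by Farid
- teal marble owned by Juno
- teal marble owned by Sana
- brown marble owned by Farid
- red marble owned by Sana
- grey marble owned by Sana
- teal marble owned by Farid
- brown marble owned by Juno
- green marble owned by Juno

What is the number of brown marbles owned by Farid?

1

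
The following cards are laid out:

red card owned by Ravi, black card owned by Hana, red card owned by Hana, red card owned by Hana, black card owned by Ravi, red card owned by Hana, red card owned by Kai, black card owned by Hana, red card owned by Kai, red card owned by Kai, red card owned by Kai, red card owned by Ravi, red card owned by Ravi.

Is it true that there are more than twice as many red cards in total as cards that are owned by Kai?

True

red cards: 10.
cards owned by Kai: 4.
The claim requires 10 > 2 × 4 = 8, which holds.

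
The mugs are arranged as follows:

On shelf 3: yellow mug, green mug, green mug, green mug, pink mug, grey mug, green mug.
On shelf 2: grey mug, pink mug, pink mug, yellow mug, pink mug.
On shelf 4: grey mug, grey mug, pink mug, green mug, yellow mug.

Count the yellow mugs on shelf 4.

1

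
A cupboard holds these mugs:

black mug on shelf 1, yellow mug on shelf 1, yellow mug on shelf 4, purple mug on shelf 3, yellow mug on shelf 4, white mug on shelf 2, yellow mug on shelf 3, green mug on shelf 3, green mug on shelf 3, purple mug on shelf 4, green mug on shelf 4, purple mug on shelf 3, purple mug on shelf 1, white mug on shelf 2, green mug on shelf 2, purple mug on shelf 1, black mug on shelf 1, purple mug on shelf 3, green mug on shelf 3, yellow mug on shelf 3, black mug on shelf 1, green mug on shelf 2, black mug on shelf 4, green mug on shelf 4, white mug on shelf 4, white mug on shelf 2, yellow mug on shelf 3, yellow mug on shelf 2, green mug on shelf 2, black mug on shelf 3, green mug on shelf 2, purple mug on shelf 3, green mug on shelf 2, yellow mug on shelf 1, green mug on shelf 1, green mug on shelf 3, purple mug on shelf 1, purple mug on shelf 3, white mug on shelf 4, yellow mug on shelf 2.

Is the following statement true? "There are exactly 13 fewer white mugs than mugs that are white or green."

False

|white mugs| = 5.
|mugs that are white or green| = 17.
The claim requires 17 − 5 (= 12) to equal 13, which does not hold.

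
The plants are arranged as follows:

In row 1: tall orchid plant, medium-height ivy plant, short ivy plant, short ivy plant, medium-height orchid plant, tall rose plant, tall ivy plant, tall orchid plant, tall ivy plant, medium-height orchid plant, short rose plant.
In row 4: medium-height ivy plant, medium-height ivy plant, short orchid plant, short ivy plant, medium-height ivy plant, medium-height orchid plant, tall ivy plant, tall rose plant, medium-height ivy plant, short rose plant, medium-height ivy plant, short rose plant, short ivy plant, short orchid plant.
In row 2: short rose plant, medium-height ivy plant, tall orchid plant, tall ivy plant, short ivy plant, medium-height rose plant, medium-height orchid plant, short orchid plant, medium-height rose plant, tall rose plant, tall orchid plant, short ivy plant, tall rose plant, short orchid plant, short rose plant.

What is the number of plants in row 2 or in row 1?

26

in row 1: 11; in row 2: 15; together 11 + 15 = 26.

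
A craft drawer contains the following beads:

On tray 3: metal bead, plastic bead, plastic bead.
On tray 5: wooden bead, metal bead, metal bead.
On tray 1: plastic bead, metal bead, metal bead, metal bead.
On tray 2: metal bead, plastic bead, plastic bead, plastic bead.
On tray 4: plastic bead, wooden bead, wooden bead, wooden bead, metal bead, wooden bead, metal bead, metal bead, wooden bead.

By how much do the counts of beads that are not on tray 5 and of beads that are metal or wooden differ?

beads that are not on tray 5: 20. beads that are metal or wooden: 16.
|20 − 16| = 20 − 16 = 4.

4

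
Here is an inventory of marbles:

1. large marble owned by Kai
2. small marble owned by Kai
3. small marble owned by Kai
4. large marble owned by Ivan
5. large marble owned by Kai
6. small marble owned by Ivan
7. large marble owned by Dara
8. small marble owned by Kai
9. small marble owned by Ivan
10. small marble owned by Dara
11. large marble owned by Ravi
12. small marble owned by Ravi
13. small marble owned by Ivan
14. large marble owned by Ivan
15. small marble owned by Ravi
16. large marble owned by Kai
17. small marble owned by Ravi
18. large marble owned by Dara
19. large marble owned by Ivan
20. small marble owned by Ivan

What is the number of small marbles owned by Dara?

1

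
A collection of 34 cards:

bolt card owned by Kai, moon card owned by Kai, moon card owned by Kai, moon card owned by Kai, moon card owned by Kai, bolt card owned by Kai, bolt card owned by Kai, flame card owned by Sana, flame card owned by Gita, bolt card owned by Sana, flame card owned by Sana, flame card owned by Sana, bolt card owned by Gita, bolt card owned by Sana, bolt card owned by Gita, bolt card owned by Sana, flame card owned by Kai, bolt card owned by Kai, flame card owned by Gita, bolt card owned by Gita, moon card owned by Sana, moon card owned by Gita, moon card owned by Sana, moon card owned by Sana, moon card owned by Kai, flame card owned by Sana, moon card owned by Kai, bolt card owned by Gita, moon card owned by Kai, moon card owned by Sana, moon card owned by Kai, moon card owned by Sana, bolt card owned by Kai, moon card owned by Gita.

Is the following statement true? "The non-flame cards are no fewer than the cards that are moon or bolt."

|non-flame cards| = 27.
|cards that are moon or bolt| = 27.
The claim requires 27 ≥ 27, which holds.

True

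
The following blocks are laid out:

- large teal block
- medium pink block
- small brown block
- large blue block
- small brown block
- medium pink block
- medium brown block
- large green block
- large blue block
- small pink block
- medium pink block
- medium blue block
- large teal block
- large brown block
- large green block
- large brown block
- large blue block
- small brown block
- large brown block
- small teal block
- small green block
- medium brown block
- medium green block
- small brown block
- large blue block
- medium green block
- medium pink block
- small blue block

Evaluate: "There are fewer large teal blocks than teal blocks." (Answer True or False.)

|large teal blocks| = 2.
|teal blocks| = 3.
The claim requires 2 < 3, which holds.

True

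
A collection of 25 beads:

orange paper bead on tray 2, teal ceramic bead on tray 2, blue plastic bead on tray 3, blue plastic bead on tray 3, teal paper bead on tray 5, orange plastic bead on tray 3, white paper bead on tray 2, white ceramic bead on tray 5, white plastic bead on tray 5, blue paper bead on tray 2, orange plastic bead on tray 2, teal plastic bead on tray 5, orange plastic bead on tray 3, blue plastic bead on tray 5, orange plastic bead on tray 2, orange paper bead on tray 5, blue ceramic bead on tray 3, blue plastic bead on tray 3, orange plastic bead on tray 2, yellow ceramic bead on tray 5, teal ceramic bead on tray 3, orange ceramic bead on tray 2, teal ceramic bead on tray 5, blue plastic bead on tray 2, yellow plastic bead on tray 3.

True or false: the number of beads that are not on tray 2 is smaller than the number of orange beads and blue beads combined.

|beads that are not on tray 2| = 16.
orange beads: 8; blue beads: 7; combined: 8 + 7 = 15.
The claim requires 16 < 15, which does not hold.

False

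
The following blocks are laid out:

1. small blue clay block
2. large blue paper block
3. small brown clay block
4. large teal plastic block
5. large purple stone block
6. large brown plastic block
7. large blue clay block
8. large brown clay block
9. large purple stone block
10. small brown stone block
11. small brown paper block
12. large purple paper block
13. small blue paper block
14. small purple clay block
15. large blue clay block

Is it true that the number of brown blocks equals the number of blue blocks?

True

|brown blocks| = 5.
|blue blocks| = 5.
The claim requires 5 = 5, which holds.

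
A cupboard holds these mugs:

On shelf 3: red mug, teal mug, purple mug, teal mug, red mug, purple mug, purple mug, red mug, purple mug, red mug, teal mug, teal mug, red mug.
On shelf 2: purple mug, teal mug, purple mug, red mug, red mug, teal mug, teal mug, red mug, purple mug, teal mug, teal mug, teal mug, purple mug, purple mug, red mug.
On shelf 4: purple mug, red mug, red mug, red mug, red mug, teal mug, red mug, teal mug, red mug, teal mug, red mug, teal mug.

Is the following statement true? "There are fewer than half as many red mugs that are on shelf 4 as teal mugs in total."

False

There are 7 red mugs on shelf 4.
There are 14 teal mugs.
The claim requires 2 × 7 = 14 < 14, which does not hold.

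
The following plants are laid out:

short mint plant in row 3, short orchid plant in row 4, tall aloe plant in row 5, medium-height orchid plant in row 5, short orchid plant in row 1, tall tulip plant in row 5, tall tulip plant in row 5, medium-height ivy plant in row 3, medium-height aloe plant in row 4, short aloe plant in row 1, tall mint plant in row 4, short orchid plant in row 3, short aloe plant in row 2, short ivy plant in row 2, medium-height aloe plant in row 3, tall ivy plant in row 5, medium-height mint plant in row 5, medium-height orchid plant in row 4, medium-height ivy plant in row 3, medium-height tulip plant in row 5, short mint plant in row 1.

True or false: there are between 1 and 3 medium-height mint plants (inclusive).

True

medium-height mint plants: 1.
The claim requires 1 ≤ 1 ≤ 3, which holds.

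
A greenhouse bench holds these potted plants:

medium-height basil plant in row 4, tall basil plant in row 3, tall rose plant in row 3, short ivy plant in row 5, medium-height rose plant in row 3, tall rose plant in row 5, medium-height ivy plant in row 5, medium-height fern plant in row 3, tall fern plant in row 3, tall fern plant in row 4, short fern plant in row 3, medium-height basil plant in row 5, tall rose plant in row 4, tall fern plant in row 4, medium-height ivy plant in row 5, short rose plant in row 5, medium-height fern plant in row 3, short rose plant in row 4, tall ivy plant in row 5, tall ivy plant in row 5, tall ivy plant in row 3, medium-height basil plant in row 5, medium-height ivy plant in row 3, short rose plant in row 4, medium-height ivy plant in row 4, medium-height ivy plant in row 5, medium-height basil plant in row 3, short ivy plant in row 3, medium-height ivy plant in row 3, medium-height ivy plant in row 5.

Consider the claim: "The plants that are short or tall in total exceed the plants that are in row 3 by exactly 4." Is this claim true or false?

|plants that are short or tall| = 16.
|plants in row 3| = 12.
The claim requires 16 − 12 (= 4) to equal 4, which holds.

True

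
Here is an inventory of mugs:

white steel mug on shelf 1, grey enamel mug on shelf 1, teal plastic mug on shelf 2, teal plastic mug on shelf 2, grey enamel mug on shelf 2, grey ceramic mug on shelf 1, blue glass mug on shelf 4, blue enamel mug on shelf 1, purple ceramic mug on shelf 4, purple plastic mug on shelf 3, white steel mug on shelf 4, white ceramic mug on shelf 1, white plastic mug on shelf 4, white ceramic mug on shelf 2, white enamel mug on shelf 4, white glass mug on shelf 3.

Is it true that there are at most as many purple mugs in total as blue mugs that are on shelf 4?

There are 2 purple mugs.
There is 1 blue mug on shelf 4.
The claim requires 2 ≤ 1, which does not hold.

False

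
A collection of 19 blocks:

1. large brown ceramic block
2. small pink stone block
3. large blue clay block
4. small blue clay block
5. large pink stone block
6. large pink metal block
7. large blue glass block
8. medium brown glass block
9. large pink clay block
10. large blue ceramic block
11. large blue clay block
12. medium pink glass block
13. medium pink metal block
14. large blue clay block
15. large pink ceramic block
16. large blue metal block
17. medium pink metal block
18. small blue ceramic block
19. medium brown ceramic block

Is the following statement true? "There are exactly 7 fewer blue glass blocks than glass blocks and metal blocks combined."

There is 1 blue glass block.
glass blocks: 3; metal blocks: 4; combined: 3 + 4 = 7.
The claim requires 7 − 1 (= 6) to equal 7, which does not hold.

False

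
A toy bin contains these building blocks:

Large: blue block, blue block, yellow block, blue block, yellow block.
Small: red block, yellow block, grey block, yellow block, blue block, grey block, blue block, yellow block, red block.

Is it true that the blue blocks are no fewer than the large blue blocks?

blue blocks: 5.
large blue blocks: 3.
The claim requires 5 ≥ 3, which holds.

True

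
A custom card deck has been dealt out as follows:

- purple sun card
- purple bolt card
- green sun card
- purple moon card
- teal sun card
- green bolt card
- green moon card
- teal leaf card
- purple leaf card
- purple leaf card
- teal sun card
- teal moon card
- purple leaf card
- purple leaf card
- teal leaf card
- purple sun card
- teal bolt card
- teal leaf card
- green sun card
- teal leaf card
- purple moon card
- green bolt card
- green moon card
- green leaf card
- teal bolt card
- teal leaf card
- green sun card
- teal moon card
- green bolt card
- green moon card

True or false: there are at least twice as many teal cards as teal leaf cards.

|teal cards| = 11.
|teal leaf cards| = 5.
The claim requires 11 ≥ 2 × 5 = 10, which holds.

True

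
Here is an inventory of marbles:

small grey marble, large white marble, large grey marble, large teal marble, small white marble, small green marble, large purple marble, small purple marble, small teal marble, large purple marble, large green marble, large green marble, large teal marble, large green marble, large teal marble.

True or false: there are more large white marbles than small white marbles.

There is 1 large white marble.
There is 1 small white marble.
The claim requires 1 > 1, which does not hold.

False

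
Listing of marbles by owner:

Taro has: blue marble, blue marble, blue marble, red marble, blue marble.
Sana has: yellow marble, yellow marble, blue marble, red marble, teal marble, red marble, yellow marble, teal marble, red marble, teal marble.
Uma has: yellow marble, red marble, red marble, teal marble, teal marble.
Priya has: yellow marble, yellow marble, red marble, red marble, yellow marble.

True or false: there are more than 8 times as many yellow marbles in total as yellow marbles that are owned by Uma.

There are 7 yellow marbles.
Count of yellow marbles owned by Uma: 1.
The claim requires 7 > 8 × 1 = 8, which does not hold.

False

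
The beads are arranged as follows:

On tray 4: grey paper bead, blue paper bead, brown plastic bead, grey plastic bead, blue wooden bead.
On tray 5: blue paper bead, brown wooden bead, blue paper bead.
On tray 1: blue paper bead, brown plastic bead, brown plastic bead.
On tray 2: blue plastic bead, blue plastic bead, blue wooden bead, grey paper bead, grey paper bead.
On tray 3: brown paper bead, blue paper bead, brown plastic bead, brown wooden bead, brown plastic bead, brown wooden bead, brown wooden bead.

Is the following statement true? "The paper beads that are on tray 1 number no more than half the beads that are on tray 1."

There is 1 paper bead on tray 1.
There are 3 beads on tray 1.
The claim requires 2 × 1 = 2 ≤ 3, which holds.

True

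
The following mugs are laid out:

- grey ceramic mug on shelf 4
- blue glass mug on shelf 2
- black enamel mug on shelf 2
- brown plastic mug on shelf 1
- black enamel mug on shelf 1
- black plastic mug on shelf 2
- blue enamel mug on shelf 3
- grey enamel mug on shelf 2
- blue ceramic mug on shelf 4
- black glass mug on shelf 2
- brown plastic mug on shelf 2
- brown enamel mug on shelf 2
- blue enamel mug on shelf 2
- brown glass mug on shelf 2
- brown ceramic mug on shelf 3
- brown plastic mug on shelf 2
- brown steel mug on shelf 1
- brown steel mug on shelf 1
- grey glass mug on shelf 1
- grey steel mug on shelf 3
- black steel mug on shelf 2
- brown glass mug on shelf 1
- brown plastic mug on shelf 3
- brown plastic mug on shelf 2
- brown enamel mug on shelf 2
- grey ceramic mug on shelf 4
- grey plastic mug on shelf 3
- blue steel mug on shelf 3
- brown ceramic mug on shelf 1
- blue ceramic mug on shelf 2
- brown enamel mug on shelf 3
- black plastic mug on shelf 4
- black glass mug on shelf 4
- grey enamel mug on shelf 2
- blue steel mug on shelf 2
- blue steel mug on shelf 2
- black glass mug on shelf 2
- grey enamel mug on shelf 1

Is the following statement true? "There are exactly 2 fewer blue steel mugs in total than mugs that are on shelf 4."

blue steel mugs: 3.
mugs on shelf 4: 5.
The claim requires 5 − 3 (= 2) to equal 2, which holds.

True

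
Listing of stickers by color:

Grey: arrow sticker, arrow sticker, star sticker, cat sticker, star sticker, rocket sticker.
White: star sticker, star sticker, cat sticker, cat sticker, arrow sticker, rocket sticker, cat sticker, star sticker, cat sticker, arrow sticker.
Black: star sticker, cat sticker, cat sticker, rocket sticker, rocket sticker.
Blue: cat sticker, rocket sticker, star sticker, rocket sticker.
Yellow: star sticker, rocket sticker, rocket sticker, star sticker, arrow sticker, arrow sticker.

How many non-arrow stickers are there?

25

Total stickers: 31; with the excluded value: 6; remaining 31 − 6 = 25.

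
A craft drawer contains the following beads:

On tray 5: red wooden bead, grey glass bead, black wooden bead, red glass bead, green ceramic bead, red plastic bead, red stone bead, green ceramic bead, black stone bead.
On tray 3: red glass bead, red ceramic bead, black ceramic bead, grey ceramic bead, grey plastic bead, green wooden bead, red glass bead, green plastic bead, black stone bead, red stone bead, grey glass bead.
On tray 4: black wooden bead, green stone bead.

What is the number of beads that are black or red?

black: 5; red: 8; together 5 + 8 = 13.

13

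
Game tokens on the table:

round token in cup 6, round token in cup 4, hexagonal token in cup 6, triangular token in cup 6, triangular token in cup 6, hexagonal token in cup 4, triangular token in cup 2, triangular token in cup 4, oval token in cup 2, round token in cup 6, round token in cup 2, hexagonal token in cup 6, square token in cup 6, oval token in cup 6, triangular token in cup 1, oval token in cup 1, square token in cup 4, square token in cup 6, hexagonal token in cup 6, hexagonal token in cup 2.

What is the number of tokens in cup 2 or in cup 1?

6

in cup 1: 2; in cup 2: 4; together 2 + 4 = 6.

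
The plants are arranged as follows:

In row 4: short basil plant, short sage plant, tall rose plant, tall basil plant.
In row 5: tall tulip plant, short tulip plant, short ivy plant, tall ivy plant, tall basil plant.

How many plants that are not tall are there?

4

Total plants: 9; with the excluded value: 5; remaining 9 − 5 = 4.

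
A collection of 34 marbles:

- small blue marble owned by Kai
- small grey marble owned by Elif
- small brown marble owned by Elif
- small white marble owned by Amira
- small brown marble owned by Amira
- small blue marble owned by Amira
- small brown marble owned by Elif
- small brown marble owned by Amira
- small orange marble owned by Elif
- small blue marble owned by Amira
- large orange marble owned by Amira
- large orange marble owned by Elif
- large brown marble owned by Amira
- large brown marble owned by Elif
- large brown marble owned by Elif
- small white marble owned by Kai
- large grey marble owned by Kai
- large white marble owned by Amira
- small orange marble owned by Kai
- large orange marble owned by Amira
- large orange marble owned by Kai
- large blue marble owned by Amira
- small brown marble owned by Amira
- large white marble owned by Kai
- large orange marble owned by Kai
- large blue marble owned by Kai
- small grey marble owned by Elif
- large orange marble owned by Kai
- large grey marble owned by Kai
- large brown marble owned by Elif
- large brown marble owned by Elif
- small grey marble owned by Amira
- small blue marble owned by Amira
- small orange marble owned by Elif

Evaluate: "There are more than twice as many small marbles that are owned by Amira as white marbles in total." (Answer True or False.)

Count of small marbles owned by Amira: 8.
There are 4 white marbles.
The claim requires 8 > 2 × 4 = 8, which does not hold.

False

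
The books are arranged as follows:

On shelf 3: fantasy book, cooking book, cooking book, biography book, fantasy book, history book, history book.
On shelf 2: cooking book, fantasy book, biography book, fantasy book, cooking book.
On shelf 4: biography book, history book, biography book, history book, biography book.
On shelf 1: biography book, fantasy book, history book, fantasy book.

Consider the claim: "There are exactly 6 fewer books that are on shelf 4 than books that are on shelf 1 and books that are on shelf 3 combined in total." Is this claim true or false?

True

There are 5 books on shelf 4.
books on shelf 1: 4; books on shelf 3: 7; combined: 4 + 7 = 11.
The claim requires 11 − 5 (= 6) to equal 6, which holds.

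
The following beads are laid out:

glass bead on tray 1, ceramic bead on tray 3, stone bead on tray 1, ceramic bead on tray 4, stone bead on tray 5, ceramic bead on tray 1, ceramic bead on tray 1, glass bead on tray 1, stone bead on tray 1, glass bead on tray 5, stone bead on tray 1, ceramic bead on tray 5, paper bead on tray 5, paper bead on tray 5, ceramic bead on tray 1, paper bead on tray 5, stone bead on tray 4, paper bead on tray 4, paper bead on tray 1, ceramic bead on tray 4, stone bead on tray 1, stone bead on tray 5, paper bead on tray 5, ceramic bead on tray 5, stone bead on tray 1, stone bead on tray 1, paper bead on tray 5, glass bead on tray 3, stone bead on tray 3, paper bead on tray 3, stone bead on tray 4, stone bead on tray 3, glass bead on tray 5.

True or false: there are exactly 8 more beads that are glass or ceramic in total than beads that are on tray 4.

True

|beads that are glass or ceramic| = 13.
|beads on tray 4| = 5.
The claim requires 13 − 5 (= 8) to equal 8, which holds.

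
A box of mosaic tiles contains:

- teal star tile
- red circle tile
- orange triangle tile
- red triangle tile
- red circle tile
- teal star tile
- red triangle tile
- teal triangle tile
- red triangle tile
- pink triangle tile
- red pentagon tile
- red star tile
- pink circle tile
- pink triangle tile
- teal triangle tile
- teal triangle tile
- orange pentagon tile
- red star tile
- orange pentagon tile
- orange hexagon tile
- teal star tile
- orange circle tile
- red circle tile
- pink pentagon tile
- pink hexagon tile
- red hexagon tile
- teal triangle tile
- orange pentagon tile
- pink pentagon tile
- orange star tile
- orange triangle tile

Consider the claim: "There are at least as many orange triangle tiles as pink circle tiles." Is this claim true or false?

True

|orange triangle tiles| = 2.
|pink circle tiles| = 1.
The claim requires 2 ≥ 1, which holds.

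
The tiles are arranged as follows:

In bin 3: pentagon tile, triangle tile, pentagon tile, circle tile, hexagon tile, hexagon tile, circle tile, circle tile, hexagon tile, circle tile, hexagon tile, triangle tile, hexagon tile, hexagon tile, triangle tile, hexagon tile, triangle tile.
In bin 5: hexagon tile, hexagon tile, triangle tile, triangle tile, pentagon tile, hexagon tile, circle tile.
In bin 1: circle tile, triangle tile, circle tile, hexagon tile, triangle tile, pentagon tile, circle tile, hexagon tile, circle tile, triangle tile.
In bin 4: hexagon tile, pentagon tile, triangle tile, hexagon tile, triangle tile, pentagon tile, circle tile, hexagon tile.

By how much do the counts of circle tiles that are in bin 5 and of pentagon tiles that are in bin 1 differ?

circle tiles in bin 5: 1. pentagon tiles in bin 1: 1.
|1 − 1| = 1 − 1 = 0.

0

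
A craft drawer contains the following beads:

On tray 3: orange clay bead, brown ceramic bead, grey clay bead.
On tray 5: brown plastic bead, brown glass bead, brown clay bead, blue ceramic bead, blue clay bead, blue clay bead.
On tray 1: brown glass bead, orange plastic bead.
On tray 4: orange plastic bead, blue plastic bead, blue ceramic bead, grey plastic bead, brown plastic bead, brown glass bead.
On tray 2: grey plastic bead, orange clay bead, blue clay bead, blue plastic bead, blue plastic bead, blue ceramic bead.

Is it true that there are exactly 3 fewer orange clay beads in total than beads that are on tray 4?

There are 2 orange clay beads.
There are 6 beads on tray 4.
The claim requires 6 − 2 (= 4) to equal 3, which does not hold.

False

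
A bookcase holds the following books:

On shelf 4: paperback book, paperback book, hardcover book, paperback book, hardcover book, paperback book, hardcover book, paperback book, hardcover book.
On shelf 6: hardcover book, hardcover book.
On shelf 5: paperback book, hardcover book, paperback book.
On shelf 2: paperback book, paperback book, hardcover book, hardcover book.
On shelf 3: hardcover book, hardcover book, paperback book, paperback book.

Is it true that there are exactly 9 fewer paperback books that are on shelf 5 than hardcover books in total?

paperback books on shelf 5: 2.
hardcover books: 11.
The claim requires 11 − 2 (= 9) to equal 9, which holds.

True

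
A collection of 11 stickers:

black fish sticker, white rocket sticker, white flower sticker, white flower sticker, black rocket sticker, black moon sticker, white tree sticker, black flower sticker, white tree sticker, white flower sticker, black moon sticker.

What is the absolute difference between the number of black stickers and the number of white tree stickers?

3

black stickers: 5. white tree stickers: 2.
|5 − 2| = 5 − 2 = 3.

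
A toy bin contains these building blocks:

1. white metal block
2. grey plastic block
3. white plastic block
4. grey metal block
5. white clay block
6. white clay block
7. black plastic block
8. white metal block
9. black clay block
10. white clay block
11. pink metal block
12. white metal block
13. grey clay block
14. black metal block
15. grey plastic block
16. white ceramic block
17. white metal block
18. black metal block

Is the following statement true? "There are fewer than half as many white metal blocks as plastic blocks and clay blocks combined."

|white metal blocks| = 4.
plastic blocks: 4; clay blocks: 5; combined: 4 + 5 = 9.
The claim requires 2 × 4 = 8 < 9, which holds.

True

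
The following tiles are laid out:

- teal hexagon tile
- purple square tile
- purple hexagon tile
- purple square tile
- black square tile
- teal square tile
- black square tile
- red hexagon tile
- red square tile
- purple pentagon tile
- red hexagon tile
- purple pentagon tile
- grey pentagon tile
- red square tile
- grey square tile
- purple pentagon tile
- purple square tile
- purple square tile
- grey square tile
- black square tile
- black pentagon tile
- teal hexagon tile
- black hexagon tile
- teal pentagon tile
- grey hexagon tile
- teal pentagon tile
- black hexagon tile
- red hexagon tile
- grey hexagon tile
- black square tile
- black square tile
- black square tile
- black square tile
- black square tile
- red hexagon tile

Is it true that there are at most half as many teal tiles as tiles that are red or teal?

teal tiles: 5.
tiles that are red or teal: 11.
The claim requires 2 × 5 = 10 ≤ 11, which holds.

True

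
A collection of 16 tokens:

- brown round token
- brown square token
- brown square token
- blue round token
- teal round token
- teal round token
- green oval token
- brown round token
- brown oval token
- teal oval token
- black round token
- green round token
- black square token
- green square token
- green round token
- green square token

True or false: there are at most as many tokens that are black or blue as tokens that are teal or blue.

|tokens that are black or blue| = 3.
|tokens that are teal or blue| = 4.
The claim requires 3 ≤ 4, which holds.

True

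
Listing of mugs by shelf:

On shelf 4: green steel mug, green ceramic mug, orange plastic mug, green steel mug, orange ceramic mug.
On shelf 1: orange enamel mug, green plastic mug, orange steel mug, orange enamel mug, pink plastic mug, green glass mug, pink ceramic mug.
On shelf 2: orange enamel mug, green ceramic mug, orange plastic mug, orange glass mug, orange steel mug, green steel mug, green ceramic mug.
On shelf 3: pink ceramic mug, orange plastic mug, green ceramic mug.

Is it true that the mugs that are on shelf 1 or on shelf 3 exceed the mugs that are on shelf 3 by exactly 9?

mugs on shelf 1 or on shelf 3: 10.
mugs on shelf 3: 3.
The claim requires 10 − 3 (= 7) to equal 9, which does not hold.

False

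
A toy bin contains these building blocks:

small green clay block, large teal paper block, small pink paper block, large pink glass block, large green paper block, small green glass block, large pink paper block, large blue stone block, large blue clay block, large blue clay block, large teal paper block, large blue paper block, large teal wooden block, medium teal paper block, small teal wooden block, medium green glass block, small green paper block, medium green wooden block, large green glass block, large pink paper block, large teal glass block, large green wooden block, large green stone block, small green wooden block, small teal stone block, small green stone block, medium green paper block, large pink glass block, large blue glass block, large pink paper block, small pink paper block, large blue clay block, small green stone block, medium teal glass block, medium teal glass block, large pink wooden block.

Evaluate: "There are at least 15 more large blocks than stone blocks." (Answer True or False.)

large blocks: 20.
stone blocks: 5.
The claim requires 20 − 5 = 15 ≥ 15, which holds.

True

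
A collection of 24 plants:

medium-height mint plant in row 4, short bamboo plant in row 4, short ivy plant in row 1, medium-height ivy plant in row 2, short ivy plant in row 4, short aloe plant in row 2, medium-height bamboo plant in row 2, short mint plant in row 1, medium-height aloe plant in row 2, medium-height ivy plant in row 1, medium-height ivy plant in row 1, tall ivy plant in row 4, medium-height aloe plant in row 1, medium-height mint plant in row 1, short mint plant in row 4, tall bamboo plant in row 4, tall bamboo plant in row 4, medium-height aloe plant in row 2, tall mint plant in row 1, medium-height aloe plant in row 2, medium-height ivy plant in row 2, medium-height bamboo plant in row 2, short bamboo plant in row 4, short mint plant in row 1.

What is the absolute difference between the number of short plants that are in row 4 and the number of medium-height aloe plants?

0

short plants in row 4: 4. medium-height aloe plants: 4.
|4 − 4| = 4 − 4 = 0.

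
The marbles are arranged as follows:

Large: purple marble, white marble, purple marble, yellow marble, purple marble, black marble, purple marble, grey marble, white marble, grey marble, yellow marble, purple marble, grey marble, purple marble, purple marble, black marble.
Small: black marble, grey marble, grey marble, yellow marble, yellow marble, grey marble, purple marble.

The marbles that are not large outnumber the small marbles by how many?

marbles that are not large: 7.
small marbles: 7.
7 − 7 = 0.

0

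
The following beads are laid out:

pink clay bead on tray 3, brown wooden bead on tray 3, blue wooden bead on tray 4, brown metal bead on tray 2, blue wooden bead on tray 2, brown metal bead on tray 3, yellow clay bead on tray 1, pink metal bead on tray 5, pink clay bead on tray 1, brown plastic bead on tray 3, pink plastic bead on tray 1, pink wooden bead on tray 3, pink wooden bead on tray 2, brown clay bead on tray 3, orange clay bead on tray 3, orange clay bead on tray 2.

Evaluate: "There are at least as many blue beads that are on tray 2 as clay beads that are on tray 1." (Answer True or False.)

blue beads on tray 2: 1.
clay beads on tray 1: 2.
The claim requires 1 ≥ 2, which does not hold.

False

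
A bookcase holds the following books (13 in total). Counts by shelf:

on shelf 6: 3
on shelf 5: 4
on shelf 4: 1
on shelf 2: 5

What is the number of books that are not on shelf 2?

8

Total books: 13; with the excluded value: 5; remaining 13 − 5 = 8.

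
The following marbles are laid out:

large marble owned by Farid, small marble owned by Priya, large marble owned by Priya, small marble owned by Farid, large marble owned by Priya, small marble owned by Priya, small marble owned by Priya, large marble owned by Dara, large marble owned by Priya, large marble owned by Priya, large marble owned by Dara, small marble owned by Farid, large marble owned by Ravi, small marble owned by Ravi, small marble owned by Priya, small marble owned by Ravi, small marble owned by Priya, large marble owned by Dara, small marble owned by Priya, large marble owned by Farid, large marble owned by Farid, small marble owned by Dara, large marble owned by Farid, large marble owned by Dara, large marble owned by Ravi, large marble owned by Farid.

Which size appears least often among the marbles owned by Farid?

small

Counts by size (restricted to marbles owned by Farid): large 5, small 2.
The minimum is 2, held uniquely by small.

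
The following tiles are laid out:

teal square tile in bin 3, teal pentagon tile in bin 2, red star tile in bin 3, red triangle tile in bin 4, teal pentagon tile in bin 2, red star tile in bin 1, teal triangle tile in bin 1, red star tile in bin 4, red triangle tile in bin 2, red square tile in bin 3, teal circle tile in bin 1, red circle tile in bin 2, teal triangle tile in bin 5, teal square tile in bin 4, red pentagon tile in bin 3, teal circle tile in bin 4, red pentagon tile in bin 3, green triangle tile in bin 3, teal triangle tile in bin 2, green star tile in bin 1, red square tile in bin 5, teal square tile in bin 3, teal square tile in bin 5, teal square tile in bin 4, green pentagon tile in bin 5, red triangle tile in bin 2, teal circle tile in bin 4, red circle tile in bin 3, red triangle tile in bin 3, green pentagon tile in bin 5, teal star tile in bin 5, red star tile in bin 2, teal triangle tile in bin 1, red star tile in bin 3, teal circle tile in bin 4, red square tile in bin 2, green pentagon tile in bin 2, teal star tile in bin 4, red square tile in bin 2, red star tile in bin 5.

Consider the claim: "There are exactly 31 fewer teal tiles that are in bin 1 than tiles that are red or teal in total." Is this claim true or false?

|teal tiles in bin 1| = 3.
|tiles that are red or teal| = 35.
The claim requires 35 − 3 (= 32) to equal 31, which does not hold.

False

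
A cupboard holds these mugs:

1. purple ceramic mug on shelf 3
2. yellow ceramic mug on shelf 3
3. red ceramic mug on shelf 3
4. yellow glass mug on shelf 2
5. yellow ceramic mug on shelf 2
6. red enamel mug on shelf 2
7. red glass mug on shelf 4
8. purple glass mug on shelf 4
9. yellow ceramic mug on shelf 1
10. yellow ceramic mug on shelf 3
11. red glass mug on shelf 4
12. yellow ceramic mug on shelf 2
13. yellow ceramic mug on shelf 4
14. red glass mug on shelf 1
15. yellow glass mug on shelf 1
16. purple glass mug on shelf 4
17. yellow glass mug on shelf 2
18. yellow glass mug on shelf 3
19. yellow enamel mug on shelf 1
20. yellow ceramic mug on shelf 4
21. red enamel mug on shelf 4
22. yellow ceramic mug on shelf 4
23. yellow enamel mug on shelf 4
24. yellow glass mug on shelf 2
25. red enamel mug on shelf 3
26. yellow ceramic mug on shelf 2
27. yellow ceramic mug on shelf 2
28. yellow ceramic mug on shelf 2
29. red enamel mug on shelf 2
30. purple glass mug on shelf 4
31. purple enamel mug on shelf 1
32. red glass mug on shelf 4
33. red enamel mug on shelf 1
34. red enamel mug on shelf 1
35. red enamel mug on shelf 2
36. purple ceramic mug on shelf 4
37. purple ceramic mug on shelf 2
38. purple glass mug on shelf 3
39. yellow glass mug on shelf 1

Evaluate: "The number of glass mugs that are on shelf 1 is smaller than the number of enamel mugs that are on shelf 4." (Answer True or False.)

There are 3 glass mugs on shelf 1.
There are 2 enamel mugs on shelf 4.
The claim requires 3 < 2, which does not hold.

False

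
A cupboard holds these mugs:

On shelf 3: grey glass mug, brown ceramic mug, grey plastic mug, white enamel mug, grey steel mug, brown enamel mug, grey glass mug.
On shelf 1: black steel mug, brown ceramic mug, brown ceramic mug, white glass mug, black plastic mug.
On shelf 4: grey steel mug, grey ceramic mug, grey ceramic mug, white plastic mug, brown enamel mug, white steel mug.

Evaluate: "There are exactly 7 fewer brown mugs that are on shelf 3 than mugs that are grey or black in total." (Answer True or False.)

True

|brown mugs on shelf 3| = 2.
|mugs that are grey or black| = 9.
The claim requires 9 − 2 (= 7) to equal 7, which holds.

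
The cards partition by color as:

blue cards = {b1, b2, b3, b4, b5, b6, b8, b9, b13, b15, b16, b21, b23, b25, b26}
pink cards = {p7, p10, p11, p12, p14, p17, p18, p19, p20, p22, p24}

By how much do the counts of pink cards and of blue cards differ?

4

pink cards: 11. blue cards: 15.
|11 − 15| = 15 − 11 = 4.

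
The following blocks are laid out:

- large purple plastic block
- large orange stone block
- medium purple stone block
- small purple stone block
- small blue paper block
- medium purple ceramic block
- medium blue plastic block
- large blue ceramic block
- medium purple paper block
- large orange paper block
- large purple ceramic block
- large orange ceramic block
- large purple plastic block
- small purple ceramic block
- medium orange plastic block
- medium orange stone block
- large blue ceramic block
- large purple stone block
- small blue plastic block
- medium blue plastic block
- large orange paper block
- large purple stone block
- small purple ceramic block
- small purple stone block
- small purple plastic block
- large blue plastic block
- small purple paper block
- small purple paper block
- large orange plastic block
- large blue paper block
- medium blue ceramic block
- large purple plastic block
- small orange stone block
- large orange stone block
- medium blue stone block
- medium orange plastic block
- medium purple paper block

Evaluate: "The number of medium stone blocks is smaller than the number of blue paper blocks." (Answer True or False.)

medium stone blocks: 3.
blue paper blocks: 2.
The claim requires 3 < 2, which does not hold.

False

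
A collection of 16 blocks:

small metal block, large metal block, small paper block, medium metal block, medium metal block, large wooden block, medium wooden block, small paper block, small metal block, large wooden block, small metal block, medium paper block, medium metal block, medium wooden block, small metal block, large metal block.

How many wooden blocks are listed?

4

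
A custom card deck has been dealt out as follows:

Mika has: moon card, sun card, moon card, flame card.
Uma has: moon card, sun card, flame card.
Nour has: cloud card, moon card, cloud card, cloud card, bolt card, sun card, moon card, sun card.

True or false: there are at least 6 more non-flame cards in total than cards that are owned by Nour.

False

|non-flame cards| = 13.
|cards owned by Nour| = 8.
The claim requires 13 − 8 = 5 ≥ 6, which does not hold.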